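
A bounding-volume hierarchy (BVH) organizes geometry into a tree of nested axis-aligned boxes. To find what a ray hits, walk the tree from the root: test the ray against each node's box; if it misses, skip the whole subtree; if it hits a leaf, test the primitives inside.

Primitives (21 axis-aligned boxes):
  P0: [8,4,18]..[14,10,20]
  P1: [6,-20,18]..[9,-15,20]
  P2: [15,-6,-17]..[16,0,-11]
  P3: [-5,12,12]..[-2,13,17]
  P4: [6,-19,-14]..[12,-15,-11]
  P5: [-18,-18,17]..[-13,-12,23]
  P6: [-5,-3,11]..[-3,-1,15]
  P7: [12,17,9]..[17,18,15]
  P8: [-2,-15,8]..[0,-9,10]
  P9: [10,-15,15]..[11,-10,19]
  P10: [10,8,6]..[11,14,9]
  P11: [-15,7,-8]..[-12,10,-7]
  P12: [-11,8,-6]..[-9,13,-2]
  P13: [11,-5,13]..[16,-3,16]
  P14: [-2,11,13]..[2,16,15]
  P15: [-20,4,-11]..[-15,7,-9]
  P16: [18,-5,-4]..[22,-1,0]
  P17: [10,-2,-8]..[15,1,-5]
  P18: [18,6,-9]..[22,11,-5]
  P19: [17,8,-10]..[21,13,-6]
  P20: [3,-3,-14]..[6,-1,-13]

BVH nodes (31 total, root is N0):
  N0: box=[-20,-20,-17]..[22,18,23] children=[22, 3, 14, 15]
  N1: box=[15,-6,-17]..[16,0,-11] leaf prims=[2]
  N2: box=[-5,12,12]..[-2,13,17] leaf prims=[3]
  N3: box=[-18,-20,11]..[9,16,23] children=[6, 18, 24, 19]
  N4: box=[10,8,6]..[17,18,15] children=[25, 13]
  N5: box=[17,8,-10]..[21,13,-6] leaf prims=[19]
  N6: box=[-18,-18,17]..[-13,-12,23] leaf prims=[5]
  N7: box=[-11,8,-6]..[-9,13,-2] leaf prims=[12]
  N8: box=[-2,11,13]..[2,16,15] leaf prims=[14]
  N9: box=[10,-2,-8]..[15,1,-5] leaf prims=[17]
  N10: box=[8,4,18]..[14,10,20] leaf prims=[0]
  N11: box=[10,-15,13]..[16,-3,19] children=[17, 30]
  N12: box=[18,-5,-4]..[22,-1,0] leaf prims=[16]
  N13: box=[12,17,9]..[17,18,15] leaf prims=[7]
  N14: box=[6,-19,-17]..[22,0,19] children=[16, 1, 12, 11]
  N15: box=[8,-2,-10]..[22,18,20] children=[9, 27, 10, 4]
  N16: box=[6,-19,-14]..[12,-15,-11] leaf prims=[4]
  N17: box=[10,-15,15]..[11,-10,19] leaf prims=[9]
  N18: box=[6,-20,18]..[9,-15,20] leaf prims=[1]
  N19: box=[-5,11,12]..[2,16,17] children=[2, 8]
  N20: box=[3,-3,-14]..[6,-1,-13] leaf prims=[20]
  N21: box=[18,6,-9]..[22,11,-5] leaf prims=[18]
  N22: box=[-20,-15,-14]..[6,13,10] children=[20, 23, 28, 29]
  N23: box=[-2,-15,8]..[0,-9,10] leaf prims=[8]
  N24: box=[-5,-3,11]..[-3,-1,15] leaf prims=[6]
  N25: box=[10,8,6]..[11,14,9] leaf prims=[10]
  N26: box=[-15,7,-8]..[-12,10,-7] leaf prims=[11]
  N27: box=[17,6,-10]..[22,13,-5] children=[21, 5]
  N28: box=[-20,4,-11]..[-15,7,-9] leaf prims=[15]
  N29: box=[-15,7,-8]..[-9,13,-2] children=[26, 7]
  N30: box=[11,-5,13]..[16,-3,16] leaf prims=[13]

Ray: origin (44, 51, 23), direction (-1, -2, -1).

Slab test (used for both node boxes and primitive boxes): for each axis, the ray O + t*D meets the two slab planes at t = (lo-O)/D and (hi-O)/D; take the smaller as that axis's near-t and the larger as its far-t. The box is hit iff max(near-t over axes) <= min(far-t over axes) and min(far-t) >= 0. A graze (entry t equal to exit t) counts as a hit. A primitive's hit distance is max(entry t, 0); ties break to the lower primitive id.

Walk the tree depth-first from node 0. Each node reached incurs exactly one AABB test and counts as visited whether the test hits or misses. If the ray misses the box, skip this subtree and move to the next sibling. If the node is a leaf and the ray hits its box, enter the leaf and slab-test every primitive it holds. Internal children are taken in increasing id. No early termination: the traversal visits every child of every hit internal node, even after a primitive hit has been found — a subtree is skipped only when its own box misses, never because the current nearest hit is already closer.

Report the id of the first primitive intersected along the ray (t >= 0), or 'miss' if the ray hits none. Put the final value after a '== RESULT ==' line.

Trace the traversal:
N0 x:[22,64] y:[33/2,71/2] z:[0,40] -> hit [22,71/2], descend [3, 14, 15, 22]
  N3 x:[35,62] y:[35/2,71/2] z:[0,12] -> miss, prune
  N14 x:[22,38] y:[51/2,35] z:[4,40] -> hit [51/2,35], descend [1, 11, 12, 16]
    N1 x:[28,29] y:[51/2,57/2] z:[34,40] -> miss, prune
    N11 x:[28,34] y:[27,33] z:[4,10] -> miss, prune
    N12 x:[22,26] y:[26,28] z:[23,27] -> hit [26,26] leaf, test {P16@t=26}
    N16 x:[32,38] y:[33,35] z:[34,37] -> hit [34,35] leaf, test {P4@t=34}
  N15 x:[22,36] y:[33/2,53/2] z:[3,33] -> hit [22,53/2], descend [4, 9, 10, 27]
    N4 x:[27,34] y:[33/2,43/2] z:[8,17] -> miss, prune
    N9 x:[29,34] y:[25,53/2] z:[28,31] -> miss, prune
    N10 x:[30,36] y:[41/2,47/2] z:[3,5] -> miss, prune
    N27 x:[22,27] y:[19,45/2] z:[28,33] -> miss, prune
  N22 x:[38,64] y:[19,33] z:[13,37] -> miss, prune

order=[0, 3, 14, 1, 11, 12, 16, 15, 4, 9, 10, 27, 22]  |boxes|=13  |leaves|=2  hit=P16

== RESULT ==
16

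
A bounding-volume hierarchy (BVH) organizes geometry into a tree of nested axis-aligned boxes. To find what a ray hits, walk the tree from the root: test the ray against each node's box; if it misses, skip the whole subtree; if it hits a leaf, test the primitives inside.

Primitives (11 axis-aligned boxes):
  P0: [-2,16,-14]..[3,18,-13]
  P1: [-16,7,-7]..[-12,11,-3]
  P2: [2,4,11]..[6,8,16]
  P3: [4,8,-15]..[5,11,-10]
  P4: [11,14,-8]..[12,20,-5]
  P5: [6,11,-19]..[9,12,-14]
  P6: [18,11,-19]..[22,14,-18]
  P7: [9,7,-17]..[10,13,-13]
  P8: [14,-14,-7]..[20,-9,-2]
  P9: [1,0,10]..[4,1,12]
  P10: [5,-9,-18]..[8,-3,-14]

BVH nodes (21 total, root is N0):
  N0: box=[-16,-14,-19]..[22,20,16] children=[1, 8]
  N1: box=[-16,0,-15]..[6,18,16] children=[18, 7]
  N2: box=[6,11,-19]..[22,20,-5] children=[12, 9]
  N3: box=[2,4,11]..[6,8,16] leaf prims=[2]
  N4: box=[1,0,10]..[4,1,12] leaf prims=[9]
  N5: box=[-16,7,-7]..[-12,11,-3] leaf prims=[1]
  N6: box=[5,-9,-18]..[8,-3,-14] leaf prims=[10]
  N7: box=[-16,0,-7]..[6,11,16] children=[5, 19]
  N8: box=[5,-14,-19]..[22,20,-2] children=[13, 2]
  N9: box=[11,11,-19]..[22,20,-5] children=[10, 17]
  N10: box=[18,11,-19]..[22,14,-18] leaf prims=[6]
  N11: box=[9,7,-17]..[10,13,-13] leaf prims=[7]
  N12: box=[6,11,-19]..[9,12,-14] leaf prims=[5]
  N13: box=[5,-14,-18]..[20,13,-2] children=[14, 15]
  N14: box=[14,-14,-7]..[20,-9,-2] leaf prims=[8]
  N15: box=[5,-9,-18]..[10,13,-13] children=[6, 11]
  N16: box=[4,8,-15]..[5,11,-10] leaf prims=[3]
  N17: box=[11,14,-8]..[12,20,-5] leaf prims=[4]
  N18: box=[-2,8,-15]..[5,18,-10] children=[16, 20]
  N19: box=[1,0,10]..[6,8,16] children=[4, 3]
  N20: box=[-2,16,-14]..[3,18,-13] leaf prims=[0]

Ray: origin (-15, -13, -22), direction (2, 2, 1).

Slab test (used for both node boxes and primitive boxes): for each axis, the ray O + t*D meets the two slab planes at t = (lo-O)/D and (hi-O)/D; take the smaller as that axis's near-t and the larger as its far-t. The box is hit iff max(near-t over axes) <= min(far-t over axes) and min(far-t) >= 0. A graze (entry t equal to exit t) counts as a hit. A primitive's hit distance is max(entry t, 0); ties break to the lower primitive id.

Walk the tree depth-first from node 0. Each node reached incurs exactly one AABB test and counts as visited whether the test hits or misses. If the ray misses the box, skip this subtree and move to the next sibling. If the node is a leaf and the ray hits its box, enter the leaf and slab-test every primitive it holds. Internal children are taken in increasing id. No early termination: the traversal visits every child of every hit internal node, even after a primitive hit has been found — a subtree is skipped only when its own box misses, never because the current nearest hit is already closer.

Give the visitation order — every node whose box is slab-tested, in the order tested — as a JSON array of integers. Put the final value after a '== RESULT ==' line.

Traverse from the root:
N0 x:[-1/2,37/2] y:[-1/2,33/2] z:[3,38] -> hit [3,33/2], descend [1, 8]
  N1 x:[-1/2,21/2] y:[13/2,31/2] z:[7,38] -> hit [7,21/2], descend [7, 18]
    N7 x:[-1/2,21/2] y:[13/2,12] z:[15,38] -> miss, prune
    N18 x:[13/2,10] y:[21/2,31/2] z:[7,12] -> miss, prune
  N8 x:[10,37/2] y:[-1/2,33/2] z:[3,20] -> hit [10,33/2], descend [2, 13]
    N2 x:[21/2,37/2] y:[12,33/2] z:[3,17] -> hit [12,33/2], descend [9, 12]
      N9 x:[13,37/2] y:[12,33/2] z:[3,17] -> hit [13,33/2], descend [10, 17]
        N10 x:[33/2,37/2] y:[12,27/2] z:[3,4] -> miss, prune
        N17 x:[13,27/2] y:[27/2,33/2] z:[14,17] -> miss, prune
      N12 x:[21/2,12] y:[12,25/2] z:[3,8] -> miss, prune
    N13 x:[10,35/2] y:[-1/2,13] z:[4,20] -> hit [10,13], descend [14, 15]
      N14 x:[29/2,35/2] y:[-1/2,2] z:[15,20] -> miss, prune
      N15 x:[10,25/2] y:[2,13] z:[4,9] -> miss, prune

order=[0, 1, 7, 18, 8, 2, 9, 10, 17, 12, 13, 14, 15]  |boxes|=13  |leaves|=0  hit=miss

== RESULT ==
[0, 1, 7, 18, 8, 2, 9, 10, 17, 12, 13, 14, 15]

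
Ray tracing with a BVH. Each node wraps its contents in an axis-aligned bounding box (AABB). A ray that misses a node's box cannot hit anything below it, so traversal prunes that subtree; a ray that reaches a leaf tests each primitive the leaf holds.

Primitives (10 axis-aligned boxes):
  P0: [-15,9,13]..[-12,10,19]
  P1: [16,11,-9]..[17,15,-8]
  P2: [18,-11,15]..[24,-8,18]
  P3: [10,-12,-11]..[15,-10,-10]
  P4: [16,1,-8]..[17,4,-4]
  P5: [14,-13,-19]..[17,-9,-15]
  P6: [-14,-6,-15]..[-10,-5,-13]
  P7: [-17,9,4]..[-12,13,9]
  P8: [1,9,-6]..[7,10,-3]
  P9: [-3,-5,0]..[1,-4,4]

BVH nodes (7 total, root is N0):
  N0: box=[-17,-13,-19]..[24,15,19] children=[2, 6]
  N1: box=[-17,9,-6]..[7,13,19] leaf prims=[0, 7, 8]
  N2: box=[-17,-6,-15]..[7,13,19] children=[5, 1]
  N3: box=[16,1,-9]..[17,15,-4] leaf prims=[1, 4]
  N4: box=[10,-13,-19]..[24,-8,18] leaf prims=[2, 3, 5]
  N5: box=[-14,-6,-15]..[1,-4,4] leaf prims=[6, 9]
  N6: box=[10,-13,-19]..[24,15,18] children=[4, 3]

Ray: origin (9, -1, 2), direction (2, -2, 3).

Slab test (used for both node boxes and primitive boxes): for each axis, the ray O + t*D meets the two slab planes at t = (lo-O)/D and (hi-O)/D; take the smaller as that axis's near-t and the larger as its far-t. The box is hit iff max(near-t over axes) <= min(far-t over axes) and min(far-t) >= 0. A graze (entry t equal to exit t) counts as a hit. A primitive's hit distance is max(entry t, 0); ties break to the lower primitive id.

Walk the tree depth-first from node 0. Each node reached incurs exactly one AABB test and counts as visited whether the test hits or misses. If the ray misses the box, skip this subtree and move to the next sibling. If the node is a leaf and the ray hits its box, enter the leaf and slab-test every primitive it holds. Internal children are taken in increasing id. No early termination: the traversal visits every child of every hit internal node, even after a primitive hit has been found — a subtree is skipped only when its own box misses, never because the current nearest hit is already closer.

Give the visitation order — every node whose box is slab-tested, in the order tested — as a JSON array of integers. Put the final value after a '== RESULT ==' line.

Traverse from the root:
N0 x:[-13,15/2] y:[-8,6] z:[-7,17/3] -> hit [-7,17/3], descend [2, 6]
  N2 x:[-13,-1] y:[-7,5/2] z:[-17/3,17/3] -> miss, prune
  N6 x:[1/2,15/2] y:[-8,6] z:[-7,16/3] -> hit [1/2,16/3], descend [3, 4]
    N3 x:[7/2,4] y:[-8,-1] z:[-11/3,-2] -> miss, prune
    N4 x:[1/2,15/2] y:[7/2,6] z:[-7,16/3] -> hit [7/2,16/3] leaf, test {P2@t=9/2, P3(miss), P5(miss)}

order=[0, 2, 6, 3, 4]  |boxes|=5  |leaves|=1  hit=P2

== RESULT ==
[0, 2, 6, 3, 4]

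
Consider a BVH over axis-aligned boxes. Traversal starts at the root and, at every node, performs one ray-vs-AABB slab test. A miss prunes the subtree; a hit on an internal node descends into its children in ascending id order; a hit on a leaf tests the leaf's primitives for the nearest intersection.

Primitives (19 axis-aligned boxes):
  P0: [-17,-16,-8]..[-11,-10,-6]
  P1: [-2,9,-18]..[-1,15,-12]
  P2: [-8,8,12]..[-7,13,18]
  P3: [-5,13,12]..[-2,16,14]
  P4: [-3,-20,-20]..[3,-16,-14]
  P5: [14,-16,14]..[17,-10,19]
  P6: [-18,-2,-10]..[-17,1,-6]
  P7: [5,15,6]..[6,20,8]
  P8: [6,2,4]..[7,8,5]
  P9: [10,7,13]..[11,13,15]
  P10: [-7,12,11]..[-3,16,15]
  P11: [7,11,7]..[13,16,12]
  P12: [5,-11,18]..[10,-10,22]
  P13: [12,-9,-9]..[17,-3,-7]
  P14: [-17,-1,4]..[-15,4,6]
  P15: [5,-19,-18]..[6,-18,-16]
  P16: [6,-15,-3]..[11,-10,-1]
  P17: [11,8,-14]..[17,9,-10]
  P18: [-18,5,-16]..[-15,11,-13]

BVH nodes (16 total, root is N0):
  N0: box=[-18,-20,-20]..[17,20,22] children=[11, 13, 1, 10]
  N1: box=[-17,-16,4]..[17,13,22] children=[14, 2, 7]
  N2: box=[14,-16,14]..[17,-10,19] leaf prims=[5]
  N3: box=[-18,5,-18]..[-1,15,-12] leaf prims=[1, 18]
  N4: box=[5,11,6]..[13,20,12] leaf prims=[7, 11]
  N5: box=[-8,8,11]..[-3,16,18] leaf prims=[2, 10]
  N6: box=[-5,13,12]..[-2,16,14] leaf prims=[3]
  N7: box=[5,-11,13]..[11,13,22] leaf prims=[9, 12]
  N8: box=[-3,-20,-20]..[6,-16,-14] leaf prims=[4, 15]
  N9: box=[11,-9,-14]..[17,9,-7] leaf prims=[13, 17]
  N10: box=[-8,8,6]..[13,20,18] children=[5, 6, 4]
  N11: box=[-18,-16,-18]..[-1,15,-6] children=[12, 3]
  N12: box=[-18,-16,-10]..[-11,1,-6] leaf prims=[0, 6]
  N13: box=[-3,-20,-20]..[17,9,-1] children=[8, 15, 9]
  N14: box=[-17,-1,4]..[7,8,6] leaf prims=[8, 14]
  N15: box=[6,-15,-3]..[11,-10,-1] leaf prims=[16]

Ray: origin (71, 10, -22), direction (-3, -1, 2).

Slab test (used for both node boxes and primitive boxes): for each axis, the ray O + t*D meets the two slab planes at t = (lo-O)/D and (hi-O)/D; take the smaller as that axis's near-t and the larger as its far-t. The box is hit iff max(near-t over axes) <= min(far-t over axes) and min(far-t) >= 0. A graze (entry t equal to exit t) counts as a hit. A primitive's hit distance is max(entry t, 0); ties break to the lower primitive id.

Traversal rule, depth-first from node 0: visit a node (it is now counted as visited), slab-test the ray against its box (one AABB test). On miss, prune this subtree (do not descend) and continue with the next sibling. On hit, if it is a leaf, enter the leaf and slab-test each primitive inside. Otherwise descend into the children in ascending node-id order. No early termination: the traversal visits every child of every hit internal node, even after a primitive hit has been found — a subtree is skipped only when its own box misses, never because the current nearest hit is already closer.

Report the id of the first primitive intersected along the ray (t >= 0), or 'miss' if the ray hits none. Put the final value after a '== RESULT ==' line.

Trace the traversal:
N0 x:[18,89/3] y:[-10,30] z:[1,22] -> hit [18,22], descend [1, 10, 11, 13]
  N1 x:[18,88/3] y:[-3,26] z:[13,22] -> hit [18,22], descend [2, 7, 14]
    N2 x:[18,19] y:[20,26] z:[18,41/2] -> miss, prune
    N7 x:[20,22] y:[-3,21] z:[35/2,22] -> hit [20,21] leaf, test {P9(miss), P12@t=61/3}
    N14 x:[64/3,88/3] y:[2,11] z:[13,14] -> miss, prune
  N10 x:[58/3,79/3] y:[-10,2] z:[14,20] -> miss, prune
  N11 x:[24,89/3] y:[-5,26] z:[2,8] -> miss, prune
  N13 x:[18,74/3] y:[1,30] z:[1,21/2] -> miss, prune

Visited [0, 1, 2, 7, 14, 10, 11, 13]. Tests: 8 box, 1 leaf. Nearest: P12.

== RESULT ==
12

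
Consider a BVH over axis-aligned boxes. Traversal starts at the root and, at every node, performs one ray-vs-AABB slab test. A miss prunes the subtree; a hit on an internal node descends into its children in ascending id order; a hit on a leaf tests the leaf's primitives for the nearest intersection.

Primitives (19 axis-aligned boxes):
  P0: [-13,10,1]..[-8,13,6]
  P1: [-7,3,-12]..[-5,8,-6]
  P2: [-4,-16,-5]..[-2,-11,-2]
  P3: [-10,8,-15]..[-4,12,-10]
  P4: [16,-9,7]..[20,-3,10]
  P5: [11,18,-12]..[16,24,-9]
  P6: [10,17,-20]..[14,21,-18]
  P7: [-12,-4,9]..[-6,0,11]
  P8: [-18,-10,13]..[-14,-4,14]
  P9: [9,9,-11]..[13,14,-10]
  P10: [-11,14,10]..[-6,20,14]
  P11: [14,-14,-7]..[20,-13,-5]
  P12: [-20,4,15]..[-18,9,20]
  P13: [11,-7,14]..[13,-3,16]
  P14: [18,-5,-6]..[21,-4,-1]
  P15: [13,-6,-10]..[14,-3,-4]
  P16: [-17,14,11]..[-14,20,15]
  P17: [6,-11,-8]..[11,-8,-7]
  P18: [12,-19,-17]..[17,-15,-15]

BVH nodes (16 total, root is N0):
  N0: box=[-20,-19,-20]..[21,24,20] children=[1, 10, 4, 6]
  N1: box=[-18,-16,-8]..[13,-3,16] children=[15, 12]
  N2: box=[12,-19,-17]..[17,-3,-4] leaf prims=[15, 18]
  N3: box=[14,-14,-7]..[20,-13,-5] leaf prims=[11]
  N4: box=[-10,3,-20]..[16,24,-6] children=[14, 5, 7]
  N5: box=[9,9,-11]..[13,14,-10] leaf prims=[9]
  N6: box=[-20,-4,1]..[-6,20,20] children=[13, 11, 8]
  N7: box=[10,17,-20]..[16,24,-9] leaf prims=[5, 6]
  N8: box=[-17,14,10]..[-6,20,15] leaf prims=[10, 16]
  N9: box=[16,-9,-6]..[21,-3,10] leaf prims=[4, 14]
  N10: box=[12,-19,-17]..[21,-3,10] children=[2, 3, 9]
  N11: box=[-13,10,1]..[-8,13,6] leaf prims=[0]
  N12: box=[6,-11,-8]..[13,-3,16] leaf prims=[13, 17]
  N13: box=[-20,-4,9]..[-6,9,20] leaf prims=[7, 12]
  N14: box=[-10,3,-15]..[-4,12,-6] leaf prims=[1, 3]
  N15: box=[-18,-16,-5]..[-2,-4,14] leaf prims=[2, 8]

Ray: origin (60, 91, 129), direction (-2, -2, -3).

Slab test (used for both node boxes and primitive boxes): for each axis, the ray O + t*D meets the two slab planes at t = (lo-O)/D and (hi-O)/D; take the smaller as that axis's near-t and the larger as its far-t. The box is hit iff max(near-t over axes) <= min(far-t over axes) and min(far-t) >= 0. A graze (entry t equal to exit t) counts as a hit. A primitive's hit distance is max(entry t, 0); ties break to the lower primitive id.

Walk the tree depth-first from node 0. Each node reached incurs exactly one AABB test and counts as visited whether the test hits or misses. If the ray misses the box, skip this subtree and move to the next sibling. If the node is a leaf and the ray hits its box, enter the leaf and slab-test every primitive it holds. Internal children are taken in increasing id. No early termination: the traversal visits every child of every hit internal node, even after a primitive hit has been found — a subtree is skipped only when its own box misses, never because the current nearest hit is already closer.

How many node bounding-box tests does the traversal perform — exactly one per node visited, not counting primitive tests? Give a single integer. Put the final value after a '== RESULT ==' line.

Trace the traversal:
N0 x:[39/2,40] y:[67/2,55] z:[109/3,149/3] -> hit [109/3,40], descend [1, 4, 6, 10]
  N1 x:[47/2,39] y:[47,107/2] z:[113/3,137/3] -> miss, prune
  N4 x:[22,35] y:[67/2,44] z:[45,149/3] -> miss, prune
  N6 x:[33,40] y:[71/2,95/2] z:[109/3,128/3] -> hit [109/3,40], descend [8, 11, 13]
    N8 x:[33,77/2] y:[71/2,77/2] z:[38,119/3] -> hit [38,77/2] leaf, test {P10(miss), P16@t=38}
    N11 x:[34,73/2] y:[39,81/2] z:[41,128/3] -> miss, prune
    N13 x:[33,40] y:[41,95/2] z:[109/3,40] -> miss, prune
  N10 x:[39/2,24] y:[47,55] z:[119/3,146/3] -> miss, prune

8 AABB tests over nodes [0, 1, 4, 6, 8, 11, 13, 10]; 1 leaf entered; closest P16.

== RESULT ==
8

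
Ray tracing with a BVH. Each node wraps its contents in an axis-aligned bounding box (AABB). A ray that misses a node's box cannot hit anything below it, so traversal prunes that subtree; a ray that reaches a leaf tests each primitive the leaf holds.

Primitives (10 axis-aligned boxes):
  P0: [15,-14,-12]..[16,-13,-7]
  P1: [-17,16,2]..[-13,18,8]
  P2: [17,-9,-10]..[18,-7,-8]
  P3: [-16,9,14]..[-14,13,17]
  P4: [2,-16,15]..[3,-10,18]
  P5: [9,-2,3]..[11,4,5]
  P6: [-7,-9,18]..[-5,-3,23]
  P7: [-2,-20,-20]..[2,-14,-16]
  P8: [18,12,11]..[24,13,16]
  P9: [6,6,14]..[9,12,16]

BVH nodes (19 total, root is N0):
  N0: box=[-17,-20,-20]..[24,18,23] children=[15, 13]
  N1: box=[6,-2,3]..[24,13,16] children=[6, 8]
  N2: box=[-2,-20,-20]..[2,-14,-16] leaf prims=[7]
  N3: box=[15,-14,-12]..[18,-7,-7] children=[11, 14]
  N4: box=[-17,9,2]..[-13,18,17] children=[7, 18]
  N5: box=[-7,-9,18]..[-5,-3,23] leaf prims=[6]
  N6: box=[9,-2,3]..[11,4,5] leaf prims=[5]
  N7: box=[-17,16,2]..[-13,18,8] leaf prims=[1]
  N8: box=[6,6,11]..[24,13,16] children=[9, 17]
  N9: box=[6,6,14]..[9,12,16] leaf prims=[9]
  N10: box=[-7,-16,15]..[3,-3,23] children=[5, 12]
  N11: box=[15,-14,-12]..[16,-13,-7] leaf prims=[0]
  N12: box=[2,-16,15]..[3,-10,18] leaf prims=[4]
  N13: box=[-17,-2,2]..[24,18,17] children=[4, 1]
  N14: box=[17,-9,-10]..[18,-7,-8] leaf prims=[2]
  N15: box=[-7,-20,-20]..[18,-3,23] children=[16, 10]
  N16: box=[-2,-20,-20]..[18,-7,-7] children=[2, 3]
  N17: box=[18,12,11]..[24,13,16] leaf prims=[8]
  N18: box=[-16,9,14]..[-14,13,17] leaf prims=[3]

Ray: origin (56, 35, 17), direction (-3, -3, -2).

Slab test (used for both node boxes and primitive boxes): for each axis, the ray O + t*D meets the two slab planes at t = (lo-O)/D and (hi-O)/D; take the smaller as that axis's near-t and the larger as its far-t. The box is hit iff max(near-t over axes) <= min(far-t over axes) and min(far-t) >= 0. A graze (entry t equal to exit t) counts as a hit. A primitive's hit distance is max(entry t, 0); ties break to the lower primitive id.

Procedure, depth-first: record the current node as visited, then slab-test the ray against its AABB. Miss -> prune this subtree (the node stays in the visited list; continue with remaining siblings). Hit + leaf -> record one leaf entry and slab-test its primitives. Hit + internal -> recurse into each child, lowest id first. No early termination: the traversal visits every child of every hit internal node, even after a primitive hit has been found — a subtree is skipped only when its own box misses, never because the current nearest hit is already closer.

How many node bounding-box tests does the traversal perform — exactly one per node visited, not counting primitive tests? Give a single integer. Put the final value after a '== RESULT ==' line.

Trace the traversal:
N0 x:[32/3,73/3] y:[17/3,55/3] z:[-3,37/2] -> hit [32/3,55/3], descend [13, 15]
  N13 x:[32/3,73/3] y:[17/3,37/3] z:[0,15/2] -> miss, prune
  N15 x:[38/3,21] y:[38/3,55/3] z:[-3,37/2] -> hit [38/3,55/3], descend [10, 16]
    N10 x:[53/3,21] y:[38/3,17] z:[-3,1] -> miss, prune
    N16 x:[38/3,58/3] y:[14,55/3] z:[12,37/2] -> hit [14,55/3], descend [2, 3]
      N2 x:[18,58/3] y:[49/3,55/3] z:[33/2,37/2] -> hit [18,55/3] leaf, test {P7@t=18}
      N3 x:[38/3,41/3] y:[14,49/3] z:[12,29/2] -> miss, prune

Summary -> nodes [0, 13, 15, 10, 16, 2, 3]; box-tests=7; leaf-entries=1; first=P7

== RESULT ==
7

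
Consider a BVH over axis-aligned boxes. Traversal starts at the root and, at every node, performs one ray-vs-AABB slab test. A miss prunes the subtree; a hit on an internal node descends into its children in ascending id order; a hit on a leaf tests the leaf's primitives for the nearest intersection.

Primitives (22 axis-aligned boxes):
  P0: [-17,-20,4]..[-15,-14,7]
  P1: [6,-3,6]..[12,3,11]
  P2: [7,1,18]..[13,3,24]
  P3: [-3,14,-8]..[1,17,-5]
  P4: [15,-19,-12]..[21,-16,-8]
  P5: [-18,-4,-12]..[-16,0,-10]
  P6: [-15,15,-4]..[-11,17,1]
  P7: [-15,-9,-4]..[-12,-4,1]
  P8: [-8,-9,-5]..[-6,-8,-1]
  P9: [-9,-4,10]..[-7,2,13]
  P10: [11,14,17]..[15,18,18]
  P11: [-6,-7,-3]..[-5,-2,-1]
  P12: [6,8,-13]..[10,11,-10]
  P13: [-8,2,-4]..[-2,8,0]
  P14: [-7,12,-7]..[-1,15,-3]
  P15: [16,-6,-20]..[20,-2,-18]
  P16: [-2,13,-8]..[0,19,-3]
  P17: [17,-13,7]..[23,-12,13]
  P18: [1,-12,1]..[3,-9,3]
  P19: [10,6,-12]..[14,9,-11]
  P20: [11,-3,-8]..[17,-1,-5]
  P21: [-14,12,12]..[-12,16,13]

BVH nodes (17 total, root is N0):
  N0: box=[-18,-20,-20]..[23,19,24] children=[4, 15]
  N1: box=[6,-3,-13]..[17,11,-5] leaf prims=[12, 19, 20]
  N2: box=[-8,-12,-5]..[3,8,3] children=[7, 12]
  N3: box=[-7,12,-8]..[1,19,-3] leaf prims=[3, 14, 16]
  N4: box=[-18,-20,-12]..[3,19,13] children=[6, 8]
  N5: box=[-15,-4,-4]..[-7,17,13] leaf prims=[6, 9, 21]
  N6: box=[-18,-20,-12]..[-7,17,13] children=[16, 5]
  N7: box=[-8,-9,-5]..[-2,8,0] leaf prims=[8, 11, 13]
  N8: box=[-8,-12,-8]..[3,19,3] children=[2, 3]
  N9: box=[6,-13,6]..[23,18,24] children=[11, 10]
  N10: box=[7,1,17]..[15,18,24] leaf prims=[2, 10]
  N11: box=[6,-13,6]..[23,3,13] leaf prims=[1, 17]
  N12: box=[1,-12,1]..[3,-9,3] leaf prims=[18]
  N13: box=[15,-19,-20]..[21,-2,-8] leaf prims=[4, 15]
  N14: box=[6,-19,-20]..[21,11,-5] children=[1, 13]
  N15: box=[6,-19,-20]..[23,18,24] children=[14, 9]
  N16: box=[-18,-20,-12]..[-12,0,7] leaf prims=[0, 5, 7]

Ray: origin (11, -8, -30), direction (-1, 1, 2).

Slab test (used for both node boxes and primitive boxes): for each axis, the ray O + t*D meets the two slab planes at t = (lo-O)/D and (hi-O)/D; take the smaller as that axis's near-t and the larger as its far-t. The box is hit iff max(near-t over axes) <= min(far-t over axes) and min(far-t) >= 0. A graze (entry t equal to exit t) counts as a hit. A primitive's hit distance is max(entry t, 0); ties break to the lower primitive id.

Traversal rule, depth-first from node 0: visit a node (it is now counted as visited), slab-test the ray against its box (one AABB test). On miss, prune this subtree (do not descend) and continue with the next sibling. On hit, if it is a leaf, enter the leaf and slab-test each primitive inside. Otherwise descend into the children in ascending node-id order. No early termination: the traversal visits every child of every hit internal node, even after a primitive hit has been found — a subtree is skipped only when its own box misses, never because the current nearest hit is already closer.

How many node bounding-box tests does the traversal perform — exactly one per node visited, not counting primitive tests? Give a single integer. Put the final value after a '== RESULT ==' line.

Trace the traversal:
N0 x:[-12,29] y:[-12,27] z:[5,27] -> hit [5,27], descend [4, 15]
  N4 x:[8,29] y:[-12,27] z:[9,43/2] -> hit [9,43/2], descend [6, 8]
    N6 x:[18,29] y:[-12,25] z:[9,43/2] -> hit [18,43/2], descend [5, 16]
      N5 x:[18,26] y:[4,25] z:[13,43/2] -> hit [18,43/2] leaf, test {P6(miss), P9(miss), P21(miss)}
      N16 x:[23,29] y:[-12,8] z:[9,37/2] -> miss, prune
    N8 x:[8,19] y:[-4,27] z:[11,33/2] -> hit [11,33/2], descend [2, 3]
      N2 x:[8,19] y:[-4,16] z:[25/2,33/2] -> hit [25/2,16], descend [7, 12]
        N7 x:[13,19] y:[-1,16] z:[25/2,15] -> hit [13,15] leaf, test {P8(miss), P11(miss), P13@t=13}
        N12 x:[8,10] y:[-4,-1] z:[31/2,33/2] -> miss, prune
      N3 x:[10,18] y:[20,27] z:[11,27/2] -> miss, prune
  N15 x:[-12,5] y:[-11,26] z:[5,27] -> hit [5,5], descend [9, 14]
    N9 x:[-12,5] y:[-5,26] z:[18,27] -> miss, prune
    N14 x:[-10,5] y:[-11,19] z:[5,25/2] -> hit [5,5], descend [1, 13]
      N1 x:[-6,5] y:[5,19] z:[17/2,25/2] -> miss, prune
      N13 x:[-10,-4] y:[-11,6] z:[5,11] -> miss, prune

order=[0, 4, 6, 5, 16, 8, 2, 7, 12, 3, 15, 9, 14, 1, 13]  |boxes|=15  |leaves|=2  hit=P13

== RESULT ==
15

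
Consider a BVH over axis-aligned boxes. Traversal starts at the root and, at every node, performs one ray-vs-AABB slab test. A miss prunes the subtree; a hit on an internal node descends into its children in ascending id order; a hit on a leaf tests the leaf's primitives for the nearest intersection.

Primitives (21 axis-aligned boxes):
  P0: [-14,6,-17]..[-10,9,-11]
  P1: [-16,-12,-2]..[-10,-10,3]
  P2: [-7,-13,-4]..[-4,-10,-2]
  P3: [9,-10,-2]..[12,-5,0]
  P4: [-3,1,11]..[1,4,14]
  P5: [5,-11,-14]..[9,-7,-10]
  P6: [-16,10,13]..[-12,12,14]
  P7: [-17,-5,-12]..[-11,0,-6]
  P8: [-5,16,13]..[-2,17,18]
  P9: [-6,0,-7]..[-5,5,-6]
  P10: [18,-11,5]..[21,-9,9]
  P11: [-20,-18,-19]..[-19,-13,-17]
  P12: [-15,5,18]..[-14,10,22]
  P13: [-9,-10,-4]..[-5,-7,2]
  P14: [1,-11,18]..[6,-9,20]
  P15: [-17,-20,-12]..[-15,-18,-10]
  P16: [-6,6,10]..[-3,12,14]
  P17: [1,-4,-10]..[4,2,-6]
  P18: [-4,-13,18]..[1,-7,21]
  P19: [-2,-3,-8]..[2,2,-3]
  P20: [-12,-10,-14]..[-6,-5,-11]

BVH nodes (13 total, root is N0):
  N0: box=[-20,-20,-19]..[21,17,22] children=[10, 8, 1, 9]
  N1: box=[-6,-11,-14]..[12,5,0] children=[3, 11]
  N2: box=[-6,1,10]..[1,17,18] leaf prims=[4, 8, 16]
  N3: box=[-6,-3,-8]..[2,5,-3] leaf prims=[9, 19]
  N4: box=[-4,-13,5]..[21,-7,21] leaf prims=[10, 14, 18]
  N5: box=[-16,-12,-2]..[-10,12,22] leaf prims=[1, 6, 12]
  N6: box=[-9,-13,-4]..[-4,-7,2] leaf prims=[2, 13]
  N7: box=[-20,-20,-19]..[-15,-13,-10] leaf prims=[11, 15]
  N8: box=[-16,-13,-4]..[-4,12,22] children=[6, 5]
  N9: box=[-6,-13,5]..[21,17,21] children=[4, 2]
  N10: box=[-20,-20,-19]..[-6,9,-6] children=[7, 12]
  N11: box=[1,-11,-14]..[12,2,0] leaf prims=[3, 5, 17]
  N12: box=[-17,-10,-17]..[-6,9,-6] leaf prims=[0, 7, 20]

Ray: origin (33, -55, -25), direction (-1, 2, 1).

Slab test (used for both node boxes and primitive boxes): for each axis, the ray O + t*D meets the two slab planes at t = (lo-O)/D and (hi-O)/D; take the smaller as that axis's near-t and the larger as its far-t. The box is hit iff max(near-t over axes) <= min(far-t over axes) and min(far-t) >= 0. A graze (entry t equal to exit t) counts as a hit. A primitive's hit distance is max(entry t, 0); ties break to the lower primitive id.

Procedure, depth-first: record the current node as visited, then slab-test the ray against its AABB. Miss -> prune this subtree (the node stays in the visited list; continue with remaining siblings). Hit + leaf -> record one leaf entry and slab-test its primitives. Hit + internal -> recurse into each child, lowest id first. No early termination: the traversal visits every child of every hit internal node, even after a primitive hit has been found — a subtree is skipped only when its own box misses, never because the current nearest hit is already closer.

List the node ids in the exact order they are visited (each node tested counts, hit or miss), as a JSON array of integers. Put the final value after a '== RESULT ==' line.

Trace the traversal:
N0 x:[12,53] y:[35/2,36] z:[6,47] -> hit [35/2,36], descend [1, 8, 9, 10]
  N1 x:[21,39] y:[22,30] z:[11,25] -> hit [22,25], descend [3, 11]
    N3 x:[31,39] y:[26,30] z:[17,22] -> miss, prune
    N11 x:[21,32] y:[22,57/2] z:[11,25] -> hit [22,25] leaf, test {P3@t=23, P5(miss), P17(miss)}
  N8 x:[37,49] y:[21,67/2] z:[21,47] -> miss, prune
  N9 x:[12,39] y:[21,36] z:[30,46] -> hit [30,36], descend [2, 4]
    N2 x:[32,39] y:[28,36] z:[35,43] -> hit [35,36] leaf, test {P4(miss), P8(miss), P16(miss)}
    N4 x:[12,37] y:[21,24] z:[30,46] -> miss, prune
  N10 x:[39,53] y:[35/2,32] z:[6,19] -> miss, prune

Visited [0, 1, 3, 11, 8, 9, 2, 4, 10]. Tests: 9 box, 2 leaf. Nearest: P3.

== RESULT ==
[0, 1, 3, 11, 8, 9, 2, 4, 10]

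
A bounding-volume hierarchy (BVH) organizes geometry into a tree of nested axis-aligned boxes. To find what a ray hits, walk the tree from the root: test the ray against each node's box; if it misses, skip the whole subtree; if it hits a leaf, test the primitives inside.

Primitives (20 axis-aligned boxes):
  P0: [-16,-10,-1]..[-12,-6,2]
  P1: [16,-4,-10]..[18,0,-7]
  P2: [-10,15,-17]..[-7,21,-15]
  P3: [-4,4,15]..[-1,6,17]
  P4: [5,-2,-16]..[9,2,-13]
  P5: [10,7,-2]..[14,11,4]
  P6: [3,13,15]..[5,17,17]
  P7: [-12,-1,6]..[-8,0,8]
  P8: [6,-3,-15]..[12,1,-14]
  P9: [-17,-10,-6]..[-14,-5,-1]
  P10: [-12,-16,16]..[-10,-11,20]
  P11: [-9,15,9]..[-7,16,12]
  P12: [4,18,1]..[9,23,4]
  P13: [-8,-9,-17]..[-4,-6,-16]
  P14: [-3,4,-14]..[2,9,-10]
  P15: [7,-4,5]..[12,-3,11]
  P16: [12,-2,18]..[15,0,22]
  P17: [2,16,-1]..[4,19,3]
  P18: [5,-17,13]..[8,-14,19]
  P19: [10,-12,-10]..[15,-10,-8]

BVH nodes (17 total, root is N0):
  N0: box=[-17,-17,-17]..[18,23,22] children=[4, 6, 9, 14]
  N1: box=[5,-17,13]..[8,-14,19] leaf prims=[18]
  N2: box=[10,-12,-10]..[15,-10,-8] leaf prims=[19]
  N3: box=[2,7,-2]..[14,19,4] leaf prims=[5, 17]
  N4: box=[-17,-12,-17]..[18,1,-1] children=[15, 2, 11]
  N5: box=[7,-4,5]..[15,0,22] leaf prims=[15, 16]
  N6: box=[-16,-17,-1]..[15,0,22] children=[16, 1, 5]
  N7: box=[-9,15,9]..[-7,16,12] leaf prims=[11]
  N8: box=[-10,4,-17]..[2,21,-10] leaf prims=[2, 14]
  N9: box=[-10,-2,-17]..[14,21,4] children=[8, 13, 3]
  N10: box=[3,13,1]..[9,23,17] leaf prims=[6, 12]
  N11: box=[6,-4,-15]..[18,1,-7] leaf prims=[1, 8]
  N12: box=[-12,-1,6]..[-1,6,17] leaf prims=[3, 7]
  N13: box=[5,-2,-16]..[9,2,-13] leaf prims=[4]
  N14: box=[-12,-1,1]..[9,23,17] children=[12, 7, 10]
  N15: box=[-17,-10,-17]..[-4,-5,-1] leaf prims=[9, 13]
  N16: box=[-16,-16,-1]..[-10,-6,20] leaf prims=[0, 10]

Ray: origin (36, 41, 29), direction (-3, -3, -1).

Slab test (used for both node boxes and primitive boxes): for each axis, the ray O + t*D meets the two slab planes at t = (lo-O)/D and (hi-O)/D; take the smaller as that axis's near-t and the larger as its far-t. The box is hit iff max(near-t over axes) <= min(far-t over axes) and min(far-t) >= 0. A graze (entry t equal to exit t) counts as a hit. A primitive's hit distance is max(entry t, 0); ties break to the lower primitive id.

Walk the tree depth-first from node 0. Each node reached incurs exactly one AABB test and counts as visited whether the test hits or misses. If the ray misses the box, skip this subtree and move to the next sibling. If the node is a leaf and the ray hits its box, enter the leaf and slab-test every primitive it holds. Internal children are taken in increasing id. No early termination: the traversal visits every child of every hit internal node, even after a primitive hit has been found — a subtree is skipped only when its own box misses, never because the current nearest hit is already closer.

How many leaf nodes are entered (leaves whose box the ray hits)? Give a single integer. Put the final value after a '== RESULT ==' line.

Traverse from the root:
N0 x:[6,53/3] y:[6,58/3] z:[7,46] -> hit [7,53/3], descend [4, 6, 9, 14]
  N4 x:[6,53/3] y:[40/3,53/3] z:[30,46] -> miss, prune
  N6 x:[7,52/3] y:[41/3,58/3] z:[7,30] -> hit [41/3,52/3], descend [1, 5, 16]
    N1 x:[28/3,31/3] y:[55/3,58/3] z:[10,16] -> miss, prune
    N5 x:[7,29/3] y:[41/3,15] z:[7,24] -> miss, prune
    N16 x:[46/3,52/3] y:[47/3,19] z:[9,30] -> hit [47/3,52/3] leaf, test {P0(miss), P10(miss)}
  N9 x:[22/3,46/3] y:[20/3,43/3] z:[25,46] -> miss, prune
  N14 x:[9,16] y:[6,14] z:[12,28] -> hit [12,14], descend [7, 10, 12]
    N7 x:[43/3,15] y:[25/3,26/3] z:[17,20] -> miss, prune
    N10 x:[9,11] y:[6,28/3] z:[12,28] -> miss, prune
    N12 x:[37/3,16] y:[35/3,14] z:[12,23] -> hit [37/3,14] leaf, test {P3@t=37/3, P7(miss)}

Visited [0, 4, 6, 1, 5, 16, 9, 14, 7, 10, 12]. Tests: 11 box, 2 leaf. Nearest: P3.

== RESULT ==
2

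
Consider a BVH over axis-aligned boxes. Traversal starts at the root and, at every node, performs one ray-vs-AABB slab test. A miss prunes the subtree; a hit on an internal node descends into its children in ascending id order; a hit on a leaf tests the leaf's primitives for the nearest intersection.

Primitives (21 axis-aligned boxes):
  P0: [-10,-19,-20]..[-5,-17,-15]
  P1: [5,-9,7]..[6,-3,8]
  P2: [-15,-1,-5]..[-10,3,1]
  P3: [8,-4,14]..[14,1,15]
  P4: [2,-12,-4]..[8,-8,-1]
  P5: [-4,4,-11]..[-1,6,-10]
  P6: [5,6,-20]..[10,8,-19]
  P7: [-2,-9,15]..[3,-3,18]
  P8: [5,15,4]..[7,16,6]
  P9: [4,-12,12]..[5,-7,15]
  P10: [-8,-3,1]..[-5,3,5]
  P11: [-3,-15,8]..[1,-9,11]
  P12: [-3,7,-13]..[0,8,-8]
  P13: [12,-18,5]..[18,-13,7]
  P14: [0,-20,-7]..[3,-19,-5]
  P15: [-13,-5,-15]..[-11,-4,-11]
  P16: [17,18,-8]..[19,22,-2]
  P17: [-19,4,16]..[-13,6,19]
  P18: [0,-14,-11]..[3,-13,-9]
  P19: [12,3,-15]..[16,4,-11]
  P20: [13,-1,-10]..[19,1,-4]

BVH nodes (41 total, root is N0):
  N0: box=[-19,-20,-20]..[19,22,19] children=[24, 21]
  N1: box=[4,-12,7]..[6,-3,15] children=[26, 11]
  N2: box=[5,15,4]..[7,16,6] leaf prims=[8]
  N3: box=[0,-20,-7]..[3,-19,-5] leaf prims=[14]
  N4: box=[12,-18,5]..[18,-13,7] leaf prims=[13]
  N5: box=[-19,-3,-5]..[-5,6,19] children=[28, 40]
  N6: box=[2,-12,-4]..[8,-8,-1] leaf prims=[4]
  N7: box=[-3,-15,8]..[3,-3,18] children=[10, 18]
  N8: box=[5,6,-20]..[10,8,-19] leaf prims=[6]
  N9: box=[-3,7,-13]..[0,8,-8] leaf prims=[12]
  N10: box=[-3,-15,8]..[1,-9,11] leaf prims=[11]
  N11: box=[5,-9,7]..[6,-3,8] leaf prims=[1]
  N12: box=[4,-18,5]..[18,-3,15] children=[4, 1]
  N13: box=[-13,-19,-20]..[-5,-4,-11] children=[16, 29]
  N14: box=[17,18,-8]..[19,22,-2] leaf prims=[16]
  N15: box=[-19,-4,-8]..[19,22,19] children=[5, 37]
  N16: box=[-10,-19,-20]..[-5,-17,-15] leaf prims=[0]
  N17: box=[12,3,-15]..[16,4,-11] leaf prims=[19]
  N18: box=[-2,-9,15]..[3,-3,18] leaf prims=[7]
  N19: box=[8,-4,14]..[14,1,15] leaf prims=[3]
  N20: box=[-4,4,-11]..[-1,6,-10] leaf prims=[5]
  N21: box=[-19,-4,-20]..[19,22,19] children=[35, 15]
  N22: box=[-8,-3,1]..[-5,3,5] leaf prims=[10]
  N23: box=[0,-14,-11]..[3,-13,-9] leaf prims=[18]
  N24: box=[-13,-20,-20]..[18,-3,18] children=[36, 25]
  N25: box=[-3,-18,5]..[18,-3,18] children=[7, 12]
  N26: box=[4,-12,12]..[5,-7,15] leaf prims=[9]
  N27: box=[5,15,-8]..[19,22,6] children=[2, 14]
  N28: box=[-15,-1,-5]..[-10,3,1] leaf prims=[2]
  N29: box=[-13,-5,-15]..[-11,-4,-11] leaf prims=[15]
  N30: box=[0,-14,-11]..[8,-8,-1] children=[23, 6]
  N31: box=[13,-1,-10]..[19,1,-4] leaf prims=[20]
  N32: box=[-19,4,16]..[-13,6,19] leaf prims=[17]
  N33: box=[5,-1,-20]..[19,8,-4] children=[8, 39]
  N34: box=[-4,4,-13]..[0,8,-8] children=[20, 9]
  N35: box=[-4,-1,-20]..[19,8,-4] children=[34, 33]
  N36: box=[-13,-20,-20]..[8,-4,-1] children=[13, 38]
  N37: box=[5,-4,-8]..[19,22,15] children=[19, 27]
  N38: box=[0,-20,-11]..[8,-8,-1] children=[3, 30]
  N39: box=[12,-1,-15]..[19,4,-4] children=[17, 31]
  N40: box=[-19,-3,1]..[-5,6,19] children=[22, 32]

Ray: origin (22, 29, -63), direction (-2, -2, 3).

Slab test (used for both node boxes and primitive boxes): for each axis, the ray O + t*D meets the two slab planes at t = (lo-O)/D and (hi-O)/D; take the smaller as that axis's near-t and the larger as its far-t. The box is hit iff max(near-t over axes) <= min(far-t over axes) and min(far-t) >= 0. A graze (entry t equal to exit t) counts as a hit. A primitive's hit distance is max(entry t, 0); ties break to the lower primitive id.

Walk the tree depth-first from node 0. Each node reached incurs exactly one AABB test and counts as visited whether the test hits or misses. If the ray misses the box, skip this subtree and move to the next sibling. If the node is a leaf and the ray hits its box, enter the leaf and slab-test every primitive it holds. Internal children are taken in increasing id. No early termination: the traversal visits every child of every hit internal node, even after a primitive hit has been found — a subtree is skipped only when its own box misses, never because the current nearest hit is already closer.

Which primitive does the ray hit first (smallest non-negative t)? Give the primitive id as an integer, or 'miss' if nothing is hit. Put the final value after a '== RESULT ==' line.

Trace the traversal:
N0 x:[3/2,41/2] y:[7/2,49/2] z:[43/3,82/3] -> hit [43/3,41/2], descend [21, 24]
  N21 x:[3/2,41/2] y:[7/2,33/2] z:[43/3,82/3] -> hit [43/3,33/2], descend [15, 35]
    N15 x:[3/2,41/2] y:[7/2,33/2] z:[55/3,82/3] -> miss, prune
    N35 x:[3/2,13] y:[21/2,15] z:[43/3,59/3] -> miss, prune
  N24 x:[2,35/2] y:[16,49/2] z:[43/3,27] -> hit [16,35/2], descend [25, 36]
    N25 x:[2,25/2] y:[16,47/2] z:[68/3,27] -> miss, prune
    N36 x:[7,35/2] y:[33/2,49/2] z:[43/3,62/3] -> hit [33/2,35/2], descend [13, 38]
      N13 x:[27/2,35/2] y:[33/2,24] z:[43/3,52/3] -> hit [33/2,52/3], descend [16, 29]
        N16 x:[27/2,16] y:[23,24] z:[43/3,16] -> miss, prune
        N29 x:[33/2,35/2] y:[33/2,17] z:[16,52/3] -> hit [33/2,17] leaf, test {P15@t=33/2}
      N38 x:[7,11] y:[37/2,49/2] z:[52/3,62/3] -> miss, prune

Visited [0, 21, 15, 35, 24, 25, 36, 13, 16, 29, 38]. Tests: 11 box, 1 leaf. Nearest: P15.

== RESULT ==
15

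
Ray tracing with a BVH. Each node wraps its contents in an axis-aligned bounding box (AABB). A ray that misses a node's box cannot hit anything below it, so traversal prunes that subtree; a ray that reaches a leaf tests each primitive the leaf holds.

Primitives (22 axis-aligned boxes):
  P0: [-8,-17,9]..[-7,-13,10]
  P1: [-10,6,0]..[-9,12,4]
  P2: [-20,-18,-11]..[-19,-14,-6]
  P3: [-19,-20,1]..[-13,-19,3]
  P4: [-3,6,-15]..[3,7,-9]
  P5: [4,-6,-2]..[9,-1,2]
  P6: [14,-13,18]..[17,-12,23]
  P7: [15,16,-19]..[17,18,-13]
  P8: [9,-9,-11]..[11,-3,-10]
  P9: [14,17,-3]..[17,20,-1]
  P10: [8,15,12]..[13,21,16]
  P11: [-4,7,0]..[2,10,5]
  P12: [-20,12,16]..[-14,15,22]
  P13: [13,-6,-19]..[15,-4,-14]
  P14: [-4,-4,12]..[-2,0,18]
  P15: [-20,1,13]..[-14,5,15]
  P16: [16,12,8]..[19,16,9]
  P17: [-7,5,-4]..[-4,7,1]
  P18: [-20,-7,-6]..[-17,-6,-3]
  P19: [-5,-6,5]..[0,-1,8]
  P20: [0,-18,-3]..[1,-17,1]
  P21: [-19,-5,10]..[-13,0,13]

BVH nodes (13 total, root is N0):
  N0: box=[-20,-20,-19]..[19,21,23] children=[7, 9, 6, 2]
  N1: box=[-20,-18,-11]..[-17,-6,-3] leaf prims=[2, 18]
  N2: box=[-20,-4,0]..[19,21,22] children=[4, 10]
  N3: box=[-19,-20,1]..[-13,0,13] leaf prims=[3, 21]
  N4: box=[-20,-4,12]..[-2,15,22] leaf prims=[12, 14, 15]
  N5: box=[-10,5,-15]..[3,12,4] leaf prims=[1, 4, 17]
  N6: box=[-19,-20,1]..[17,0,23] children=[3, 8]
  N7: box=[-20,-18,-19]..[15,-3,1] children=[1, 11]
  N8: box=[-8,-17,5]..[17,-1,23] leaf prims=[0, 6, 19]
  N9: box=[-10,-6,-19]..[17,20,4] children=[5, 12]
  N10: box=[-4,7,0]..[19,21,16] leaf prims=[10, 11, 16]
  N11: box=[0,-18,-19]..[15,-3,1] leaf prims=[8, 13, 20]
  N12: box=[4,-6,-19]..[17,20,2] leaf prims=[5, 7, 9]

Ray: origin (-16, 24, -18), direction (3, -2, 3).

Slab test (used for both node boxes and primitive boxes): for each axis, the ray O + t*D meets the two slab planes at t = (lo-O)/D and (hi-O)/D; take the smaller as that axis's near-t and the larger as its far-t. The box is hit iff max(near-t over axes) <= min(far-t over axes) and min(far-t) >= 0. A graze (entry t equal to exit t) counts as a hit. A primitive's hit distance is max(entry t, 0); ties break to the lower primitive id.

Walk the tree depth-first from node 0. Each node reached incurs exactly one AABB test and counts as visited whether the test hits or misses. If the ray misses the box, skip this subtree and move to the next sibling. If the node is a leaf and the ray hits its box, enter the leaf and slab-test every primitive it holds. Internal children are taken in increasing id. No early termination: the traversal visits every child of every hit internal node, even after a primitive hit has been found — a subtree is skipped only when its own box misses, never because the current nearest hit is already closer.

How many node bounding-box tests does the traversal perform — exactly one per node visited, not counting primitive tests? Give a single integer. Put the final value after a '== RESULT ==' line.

Walk:
N0 x:[-4/3,35/3] y:[3/2,22] z:[-1/3,41/3] -> hit [3/2,35/3], descend [2, 6, 7, 9]
  N2 x:[-4/3,35/3] y:[3/2,14] z:[6,40/3] -> hit [6,35/3], descend [4, 10]
    N4 x:[-4/3,14/3] y:[9/2,14] z:[10,40/3] -> miss, prune
    N10 x:[4,35/3] y:[3/2,17/2] z:[6,34/3] -> hit [6,17/2] leaf, test {P10(miss), P11(miss), P16(miss)}
  N6 x:[-1,11] y:[12,22] z:[19/3,41/3] -> miss, prune
  N7 x:[-4/3,31/3] y:[27/2,21] z:[-1/3,19/3] -> miss, prune
  N9 x:[2,11] y:[2,15] z:[-1/3,22/3] -> hit [2,22/3], descend [5, 12]
    N5 x:[2,19/3] y:[6,19/2] z:[1,22/3] -> hit [6,19/3] leaf, test {P1(miss), P4(miss), P17(miss)}
    N12 x:[20/3,11] y:[2,15] z:[-1/3,20/3] -> hit [20/3,20/3] leaf, test {P5(miss), P7(miss), P9(miss)}

Summary -> nodes [0, 2, 4, 10, 6, 7, 9, 5, 12]; box-tests=9; leaf-entries=3; first=miss

== RESULT ==
9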